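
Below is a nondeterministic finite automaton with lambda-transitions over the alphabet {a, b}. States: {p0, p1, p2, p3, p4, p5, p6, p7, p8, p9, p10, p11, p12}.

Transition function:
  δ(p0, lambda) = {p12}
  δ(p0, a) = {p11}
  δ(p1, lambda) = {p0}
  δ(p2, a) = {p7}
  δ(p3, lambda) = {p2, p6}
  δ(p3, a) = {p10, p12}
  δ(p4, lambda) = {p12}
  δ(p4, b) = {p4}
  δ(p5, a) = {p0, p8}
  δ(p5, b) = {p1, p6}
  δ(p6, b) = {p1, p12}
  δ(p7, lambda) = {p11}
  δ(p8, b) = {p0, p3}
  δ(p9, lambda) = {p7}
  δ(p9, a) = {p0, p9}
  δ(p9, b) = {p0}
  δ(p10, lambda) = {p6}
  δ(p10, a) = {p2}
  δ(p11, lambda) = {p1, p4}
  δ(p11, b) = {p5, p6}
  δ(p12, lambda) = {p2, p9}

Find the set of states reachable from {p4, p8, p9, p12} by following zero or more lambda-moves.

{p0, p1, p2, p4, p7, p8, p9, p11, p12}

Start with {p4, p8, p9, p12}.
From p9 via lambda: add p7.
From p12 via lambda: add p2.
From p7 via lambda: add p11.
From p11 via lambda: add p1.
From p1 via lambda: add p0.
No new states can be added; the closed set is {p0, p1, p2, p4, p7, p8, p9, p11, p12}.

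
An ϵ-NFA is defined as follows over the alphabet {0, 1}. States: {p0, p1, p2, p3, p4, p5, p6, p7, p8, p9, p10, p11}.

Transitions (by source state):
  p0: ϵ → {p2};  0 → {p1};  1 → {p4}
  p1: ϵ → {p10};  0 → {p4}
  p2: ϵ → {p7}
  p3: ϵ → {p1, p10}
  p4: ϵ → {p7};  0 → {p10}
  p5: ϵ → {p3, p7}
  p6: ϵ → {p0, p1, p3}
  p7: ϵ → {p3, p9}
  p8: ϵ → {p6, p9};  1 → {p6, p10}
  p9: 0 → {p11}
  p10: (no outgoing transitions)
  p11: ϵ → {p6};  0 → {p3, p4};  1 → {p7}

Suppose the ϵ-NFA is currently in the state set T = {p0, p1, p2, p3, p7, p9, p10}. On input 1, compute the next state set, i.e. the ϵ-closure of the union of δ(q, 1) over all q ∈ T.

{p1, p3, p4, p7, p9, p10}

p0 on 1 → {p4}.
No 1-transition from p1, p2, p3, p7, p9, p10.
Union after reading 1: {p4}.
Now take the ϵ-closure:
From p4 via ϵ: add p7.
From p7 via ϵ: add p3, p9.
From p3 via ϵ: add p1, p10.
No new states can be added; the closed set is {p1, p3, p4, p7, p9, p10}.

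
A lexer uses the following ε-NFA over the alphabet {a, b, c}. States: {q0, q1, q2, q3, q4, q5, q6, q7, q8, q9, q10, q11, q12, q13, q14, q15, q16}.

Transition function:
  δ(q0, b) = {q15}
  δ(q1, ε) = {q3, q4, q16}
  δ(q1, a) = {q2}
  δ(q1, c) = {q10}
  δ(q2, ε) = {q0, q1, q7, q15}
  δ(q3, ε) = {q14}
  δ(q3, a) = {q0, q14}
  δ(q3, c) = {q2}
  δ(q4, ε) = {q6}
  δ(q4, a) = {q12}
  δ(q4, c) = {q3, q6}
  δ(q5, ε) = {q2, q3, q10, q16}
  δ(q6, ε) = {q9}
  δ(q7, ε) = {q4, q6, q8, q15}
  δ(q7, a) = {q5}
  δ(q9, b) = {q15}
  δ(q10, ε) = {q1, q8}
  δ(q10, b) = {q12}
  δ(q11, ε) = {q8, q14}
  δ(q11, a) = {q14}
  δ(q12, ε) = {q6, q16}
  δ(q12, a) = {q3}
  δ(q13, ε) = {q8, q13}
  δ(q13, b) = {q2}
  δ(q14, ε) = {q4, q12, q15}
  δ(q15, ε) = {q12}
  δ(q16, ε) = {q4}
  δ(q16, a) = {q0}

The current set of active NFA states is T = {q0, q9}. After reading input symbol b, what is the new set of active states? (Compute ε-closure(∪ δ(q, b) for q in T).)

{q4, q6, q9, q12, q15, q16}

q0 on b → {q15}.
q9 on b → {q15}.
Union after reading b: {q15}.
Now take the ε-closure:
From q15 via ε: add q12.
From q12 via ε: add q6, q16.
From q6 via ε: add q9.
From q16 via ε: add q4.
No new states can be added; the closed set is {q4, q6, q9, q12, q15, q16}.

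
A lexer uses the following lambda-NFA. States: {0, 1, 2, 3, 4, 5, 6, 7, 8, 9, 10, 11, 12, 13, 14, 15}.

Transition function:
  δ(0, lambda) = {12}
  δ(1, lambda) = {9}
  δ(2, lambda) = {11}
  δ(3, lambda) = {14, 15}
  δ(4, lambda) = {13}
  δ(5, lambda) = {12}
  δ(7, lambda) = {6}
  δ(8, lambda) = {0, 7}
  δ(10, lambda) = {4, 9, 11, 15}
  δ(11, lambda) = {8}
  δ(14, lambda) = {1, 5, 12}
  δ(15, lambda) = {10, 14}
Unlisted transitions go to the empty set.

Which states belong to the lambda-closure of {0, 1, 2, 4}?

Start with {0, 1, 2, 4}.
From 0 via lambda: add 12.
From 1 via lambda: add 9.
From 2 via lambda: add 11.
From 4 via lambda: add 13.
From 11 via lambda: add 8.
From 8 via lambda: add 7.
From 7 via lambda: add 6.
No new states can be added; the closed set is {0, 1, 2, 4, 6, 7, 8, 9, 11, 12, 13}.

{0, 1, 2, 4, 6, 7, 8, 9, 11, 12, 13}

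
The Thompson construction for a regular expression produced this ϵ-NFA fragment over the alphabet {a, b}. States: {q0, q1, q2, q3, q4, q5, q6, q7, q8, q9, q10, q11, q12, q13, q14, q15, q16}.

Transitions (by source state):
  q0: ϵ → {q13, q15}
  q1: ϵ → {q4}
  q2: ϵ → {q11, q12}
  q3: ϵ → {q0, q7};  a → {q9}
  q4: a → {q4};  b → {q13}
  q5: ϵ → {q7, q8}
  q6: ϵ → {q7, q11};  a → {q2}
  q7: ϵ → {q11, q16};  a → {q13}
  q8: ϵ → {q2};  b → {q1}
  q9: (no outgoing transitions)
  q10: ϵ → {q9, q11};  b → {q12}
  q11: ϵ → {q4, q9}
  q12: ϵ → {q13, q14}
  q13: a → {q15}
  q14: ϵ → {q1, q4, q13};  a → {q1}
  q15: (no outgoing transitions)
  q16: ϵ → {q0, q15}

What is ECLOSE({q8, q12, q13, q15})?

Start with {q8, q12, q13, q15}.
From q8 via ϵ: add q2.
From q12 via ϵ: add q14.
From q2 via ϵ: add q11.
From q14 via ϵ: add q1, q4.
From q11 via ϵ: add q9.
No new states can be added; the closed set is {q1, q2, q4, q8, q9, q11, q12, q13, q14, q15}.

{q1, q2, q4, q8, q9, q11, q12, q13, q14, q15}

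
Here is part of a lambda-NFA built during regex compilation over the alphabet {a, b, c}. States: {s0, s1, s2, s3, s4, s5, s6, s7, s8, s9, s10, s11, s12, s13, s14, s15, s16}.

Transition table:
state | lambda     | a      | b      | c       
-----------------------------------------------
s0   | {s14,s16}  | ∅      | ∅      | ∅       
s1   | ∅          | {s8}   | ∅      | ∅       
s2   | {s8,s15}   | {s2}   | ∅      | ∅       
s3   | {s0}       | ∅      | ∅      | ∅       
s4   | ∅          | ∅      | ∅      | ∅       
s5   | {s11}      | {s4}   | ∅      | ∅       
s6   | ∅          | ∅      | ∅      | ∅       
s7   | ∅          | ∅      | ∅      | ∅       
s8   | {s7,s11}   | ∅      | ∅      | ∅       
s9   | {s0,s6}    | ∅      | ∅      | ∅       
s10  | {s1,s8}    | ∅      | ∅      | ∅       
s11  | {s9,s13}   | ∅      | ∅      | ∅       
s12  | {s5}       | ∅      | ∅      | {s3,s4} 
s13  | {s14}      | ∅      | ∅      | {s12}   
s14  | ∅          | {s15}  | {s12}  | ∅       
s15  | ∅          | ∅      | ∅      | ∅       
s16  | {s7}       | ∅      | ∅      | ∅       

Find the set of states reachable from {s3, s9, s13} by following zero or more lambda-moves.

Start with {s3, s9, s13}.
From s3 via lambda: add s0.
From s9 via lambda: add s6.
From s13 via lambda: add s14.
From s0 via lambda: add s16.
From s16 via lambda: add s7.
No new states can be added; the closed set is {s0, s3, s6, s7, s9, s13, s14, s16}.

{s0, s3, s6, s7, s9, s13, s14, s16}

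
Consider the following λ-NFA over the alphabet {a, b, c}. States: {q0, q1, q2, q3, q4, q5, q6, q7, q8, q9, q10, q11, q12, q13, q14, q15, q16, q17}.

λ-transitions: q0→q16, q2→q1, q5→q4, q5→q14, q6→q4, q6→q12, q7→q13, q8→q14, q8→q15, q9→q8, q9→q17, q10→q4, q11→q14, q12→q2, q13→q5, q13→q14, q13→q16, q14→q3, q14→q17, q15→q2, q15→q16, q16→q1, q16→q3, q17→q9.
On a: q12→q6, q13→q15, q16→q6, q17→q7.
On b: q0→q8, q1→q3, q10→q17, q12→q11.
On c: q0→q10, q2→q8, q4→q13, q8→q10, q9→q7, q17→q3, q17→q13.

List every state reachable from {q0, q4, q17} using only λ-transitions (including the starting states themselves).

Start with {q0, q4, q17}.
From q0 via λ: add q16.
From q17 via λ: add q9.
From q9 via λ: add q8.
From q16 via λ: add q1, q3.
From q8 via λ: add q14, q15.
From q15 via λ: add q2.
No new states can be added; the closed set is {q0, q1, q2, q3, q4, q8, q9, q14, q15, q16, q17}.

{q0, q1, q2, q3, q4, q8, q9, q14, q15, q16, q17}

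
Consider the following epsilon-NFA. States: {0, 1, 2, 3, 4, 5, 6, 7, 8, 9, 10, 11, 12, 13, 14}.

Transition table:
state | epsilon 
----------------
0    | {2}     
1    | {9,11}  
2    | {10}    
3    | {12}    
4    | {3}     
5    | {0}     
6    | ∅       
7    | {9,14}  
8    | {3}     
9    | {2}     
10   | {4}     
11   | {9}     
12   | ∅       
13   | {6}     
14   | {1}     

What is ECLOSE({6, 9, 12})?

{2, 3, 4, 6, 9, 10, 12}

Start with {6, 9, 12}.
From 9 via epsilon: add 2.
From 2 via epsilon: add 10.
From 10 via epsilon: add 4.
From 4 via epsilon: add 3.
No new states can be added; the closed set is {2, 3, 4, 6, 9, 10, 12}.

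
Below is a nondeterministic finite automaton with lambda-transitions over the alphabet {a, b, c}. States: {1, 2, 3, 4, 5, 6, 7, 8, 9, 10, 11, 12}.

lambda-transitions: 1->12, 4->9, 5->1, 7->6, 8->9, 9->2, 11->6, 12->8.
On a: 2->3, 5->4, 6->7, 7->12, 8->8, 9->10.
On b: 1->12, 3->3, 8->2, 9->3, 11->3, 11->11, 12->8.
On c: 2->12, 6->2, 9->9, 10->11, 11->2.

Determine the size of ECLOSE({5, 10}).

7

Start with {5, 10}.
From 5 via lambda: add 1.
From 1 via lambda: add 12.
From 12 via lambda: add 8.
From 8 via lambda: add 9.
From 9 via lambda: add 2.
lambda-closure = {1, 2, 5, 8, 9, 10, 12}, which has 7 states.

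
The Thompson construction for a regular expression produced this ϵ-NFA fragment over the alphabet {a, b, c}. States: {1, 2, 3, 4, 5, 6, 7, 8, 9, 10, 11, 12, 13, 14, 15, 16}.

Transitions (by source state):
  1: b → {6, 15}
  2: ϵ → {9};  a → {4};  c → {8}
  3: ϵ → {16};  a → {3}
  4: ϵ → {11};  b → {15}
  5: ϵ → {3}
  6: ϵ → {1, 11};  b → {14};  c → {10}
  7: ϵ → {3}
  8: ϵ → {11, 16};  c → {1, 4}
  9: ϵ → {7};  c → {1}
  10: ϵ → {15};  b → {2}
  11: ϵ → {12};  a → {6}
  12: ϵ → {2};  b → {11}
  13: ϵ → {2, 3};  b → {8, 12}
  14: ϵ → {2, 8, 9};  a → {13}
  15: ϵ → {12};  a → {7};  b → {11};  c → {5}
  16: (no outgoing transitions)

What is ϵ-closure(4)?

Start with {4}.
From 4 via ϵ: add 11.
From 11 via ϵ: add 12.
From 12 via ϵ: add 2.
From 2 via ϵ: add 9.
From 9 via ϵ: add 7.
From 7 via ϵ: add 3.
From 3 via ϵ: add 16.
No new states can be added; the closed set is {2, 3, 4, 7, 9, 11, 12, 16}.

{2, 3, 4, 7, 9, 11, 12, 16}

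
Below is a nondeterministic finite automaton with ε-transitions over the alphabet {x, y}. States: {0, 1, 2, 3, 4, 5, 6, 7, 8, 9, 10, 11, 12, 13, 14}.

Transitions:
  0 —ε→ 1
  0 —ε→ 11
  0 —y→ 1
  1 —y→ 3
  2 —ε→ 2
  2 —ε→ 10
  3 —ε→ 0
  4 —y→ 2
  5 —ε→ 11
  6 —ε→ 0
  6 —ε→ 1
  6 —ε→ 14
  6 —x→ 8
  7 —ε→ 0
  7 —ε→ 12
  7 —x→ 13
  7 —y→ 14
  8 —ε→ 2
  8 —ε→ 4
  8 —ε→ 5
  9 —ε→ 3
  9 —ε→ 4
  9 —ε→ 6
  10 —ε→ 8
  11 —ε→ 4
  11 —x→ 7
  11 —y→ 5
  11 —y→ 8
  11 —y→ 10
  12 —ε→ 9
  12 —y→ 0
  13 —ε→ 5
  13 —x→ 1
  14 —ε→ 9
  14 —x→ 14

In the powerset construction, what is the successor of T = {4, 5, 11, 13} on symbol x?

{0, 1, 3, 4, 6, 7, 9, 11, 12, 14}

11 on x → {7}.
13 on x → {1}.
No x-transition from 4, 5.
Union after reading x: {1, 7}.
Now take the ε-closure:
From 7 via ε: add 0, 12.
From 0 via ε: add 11.
From 12 via ε: add 9.
From 9 via ε: add 3, 4, 6.
From 6 via ε: add 14.
No new states can be added; the closed set is {0, 1, 3, 4, 6, 7, 9, 11, 12, 14}.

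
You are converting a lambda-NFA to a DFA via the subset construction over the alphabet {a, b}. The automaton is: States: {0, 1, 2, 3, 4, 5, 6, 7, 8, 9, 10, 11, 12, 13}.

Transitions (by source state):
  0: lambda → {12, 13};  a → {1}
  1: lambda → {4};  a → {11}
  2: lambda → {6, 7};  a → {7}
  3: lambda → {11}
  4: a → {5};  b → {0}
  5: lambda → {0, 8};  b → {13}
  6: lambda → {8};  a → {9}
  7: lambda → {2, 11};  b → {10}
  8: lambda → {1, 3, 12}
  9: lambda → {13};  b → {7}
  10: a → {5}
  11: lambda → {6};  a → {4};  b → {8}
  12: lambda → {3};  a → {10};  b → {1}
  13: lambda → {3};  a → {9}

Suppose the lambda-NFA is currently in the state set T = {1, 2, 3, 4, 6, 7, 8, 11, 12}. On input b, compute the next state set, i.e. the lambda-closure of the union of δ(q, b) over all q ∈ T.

{0, 1, 3, 4, 6, 8, 10, 11, 12, 13}

4 on b → {0}.
7 on b → {10}.
11 on b → {8}.
12 on b → {1}.
No b-transition from 1, 2, 3, 6, 8.
Union after reading b: {0, 1, 8, 10}.
Now take the lambda-closure:
From 0 via lambda: add 12, 13.
From 1 via lambda: add 4.
From 8 via lambda: add 3.
From 3 via lambda: add 11.
From 11 via lambda: add 6.
No new states can be added; the closed set is {0, 1, 3, 4, 6, 8, 10, 11, 12, 13}.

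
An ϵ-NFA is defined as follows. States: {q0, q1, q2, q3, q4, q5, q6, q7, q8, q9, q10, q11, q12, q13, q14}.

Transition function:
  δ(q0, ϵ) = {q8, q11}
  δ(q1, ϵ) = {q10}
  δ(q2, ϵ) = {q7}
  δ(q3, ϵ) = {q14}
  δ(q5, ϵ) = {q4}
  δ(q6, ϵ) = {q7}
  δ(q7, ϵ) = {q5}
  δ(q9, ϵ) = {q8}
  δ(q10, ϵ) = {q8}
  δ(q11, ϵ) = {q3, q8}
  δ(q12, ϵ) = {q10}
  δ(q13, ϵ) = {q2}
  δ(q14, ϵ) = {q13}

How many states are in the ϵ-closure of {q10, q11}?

10

Start with {q10, q11}.
From q10 via ϵ: add q8.
From q11 via ϵ: add q3.
From q3 via ϵ: add q14.
From q14 via ϵ: add q13.
From q13 via ϵ: add q2.
From q2 via ϵ: add q7.
From q7 via ϵ: add q5.
From q5 via ϵ: add q4.
ϵ-closure = {q2, q3, q4, q5, q7, q8, q10, q11, q13, q14}, which has 10 states.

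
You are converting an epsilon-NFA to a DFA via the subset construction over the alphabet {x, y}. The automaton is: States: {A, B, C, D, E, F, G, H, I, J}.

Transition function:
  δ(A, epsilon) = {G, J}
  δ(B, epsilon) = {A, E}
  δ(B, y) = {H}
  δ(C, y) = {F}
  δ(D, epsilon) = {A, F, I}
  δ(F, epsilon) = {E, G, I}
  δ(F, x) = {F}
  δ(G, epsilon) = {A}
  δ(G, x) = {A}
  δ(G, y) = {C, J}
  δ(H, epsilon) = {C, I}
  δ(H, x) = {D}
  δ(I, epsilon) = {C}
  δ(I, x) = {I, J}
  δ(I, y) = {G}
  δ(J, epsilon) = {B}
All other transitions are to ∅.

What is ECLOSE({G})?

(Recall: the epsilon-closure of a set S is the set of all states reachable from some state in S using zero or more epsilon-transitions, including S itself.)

Start with {G}.
From G via epsilon: add A.
From A via epsilon: add J.
From J via epsilon: add B.
From B via epsilon: add E.
No new states can be added; the closed set is {A, B, E, G, J}.

{A, B, E, G, J}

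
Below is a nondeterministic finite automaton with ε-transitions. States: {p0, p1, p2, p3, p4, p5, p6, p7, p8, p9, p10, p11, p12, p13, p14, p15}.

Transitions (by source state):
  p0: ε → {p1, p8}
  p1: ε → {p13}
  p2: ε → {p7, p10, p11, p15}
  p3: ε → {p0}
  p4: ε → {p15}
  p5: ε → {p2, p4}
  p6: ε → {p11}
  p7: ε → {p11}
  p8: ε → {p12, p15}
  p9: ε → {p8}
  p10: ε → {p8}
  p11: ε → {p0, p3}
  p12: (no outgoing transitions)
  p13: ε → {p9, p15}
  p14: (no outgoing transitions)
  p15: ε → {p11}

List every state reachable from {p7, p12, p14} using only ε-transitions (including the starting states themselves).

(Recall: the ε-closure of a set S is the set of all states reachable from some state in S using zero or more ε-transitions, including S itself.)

{p0, p1, p3, p7, p8, p9, p11, p12, p13, p14, p15}

Start with {p7, p12, p14}.
From p7 via ε: add p11.
From p11 via ε: add p0, p3.
From p0 via ε: add p1, p8.
From p1 via ε: add p13.
From p8 via ε: add p15.
From p13 via ε: add p9.
No new states can be added; the closed set is {p0, p1, p3, p7, p8, p9, p11, p12, p13, p14, p15}.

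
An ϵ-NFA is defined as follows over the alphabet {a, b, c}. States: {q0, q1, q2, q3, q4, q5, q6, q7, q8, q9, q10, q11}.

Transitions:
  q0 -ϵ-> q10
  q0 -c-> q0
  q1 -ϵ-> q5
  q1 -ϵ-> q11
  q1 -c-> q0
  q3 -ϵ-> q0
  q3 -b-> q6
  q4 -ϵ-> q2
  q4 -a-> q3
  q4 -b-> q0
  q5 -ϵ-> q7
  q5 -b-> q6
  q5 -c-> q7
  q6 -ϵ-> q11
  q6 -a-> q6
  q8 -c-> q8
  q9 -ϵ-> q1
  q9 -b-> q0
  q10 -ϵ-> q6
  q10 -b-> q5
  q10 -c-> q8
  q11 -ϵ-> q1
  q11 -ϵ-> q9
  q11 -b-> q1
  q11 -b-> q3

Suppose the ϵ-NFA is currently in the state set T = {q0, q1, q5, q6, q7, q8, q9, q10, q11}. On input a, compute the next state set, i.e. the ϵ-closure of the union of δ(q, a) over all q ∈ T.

q6 on a → {q6}.
No a-transition from q0, q1, q5, q7, q8, q9, q10, q11.
Union after reading a: {q6}.
Now take the ϵ-closure:
From q6 via ϵ: add q11.
From q11 via ϵ: add q1, q9.
From q1 via ϵ: add q5.
From q5 via ϵ: add q7.
No new states can be added; the closed set is {q1, q5, q6, q7, q9, q11}.

{q1, q5, q6, q7, q9, q11}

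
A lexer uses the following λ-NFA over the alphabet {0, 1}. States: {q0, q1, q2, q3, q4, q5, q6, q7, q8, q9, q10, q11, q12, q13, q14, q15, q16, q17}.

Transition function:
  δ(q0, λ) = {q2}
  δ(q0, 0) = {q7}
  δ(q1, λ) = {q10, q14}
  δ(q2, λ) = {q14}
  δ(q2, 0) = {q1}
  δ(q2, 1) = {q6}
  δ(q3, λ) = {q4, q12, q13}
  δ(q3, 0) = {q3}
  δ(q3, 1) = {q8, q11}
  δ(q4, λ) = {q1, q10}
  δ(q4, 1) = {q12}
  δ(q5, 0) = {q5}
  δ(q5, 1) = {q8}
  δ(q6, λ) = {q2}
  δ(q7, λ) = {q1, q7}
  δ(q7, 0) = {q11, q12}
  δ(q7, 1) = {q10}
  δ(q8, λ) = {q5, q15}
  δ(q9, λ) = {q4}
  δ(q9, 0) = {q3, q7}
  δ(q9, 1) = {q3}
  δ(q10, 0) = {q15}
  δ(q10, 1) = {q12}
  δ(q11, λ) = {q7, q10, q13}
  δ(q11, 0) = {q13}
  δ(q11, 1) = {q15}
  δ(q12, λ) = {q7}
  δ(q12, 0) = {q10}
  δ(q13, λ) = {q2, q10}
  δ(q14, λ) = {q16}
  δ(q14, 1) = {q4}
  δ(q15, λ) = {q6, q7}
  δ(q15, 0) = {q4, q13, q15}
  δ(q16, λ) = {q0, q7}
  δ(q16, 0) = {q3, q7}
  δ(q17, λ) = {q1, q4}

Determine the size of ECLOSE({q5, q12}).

9

Start with {q5, q12}.
From q12 via λ: add q7.
From q7 via λ: add q1.
From q1 via λ: add q10, q14.
From q14 via λ: add q16.
From q16 via λ: add q0.
From q0 via λ: add q2.
λ-closure = {q0, q1, q2, q5, q7, q10, q12, q14, q16}, which has 9 states.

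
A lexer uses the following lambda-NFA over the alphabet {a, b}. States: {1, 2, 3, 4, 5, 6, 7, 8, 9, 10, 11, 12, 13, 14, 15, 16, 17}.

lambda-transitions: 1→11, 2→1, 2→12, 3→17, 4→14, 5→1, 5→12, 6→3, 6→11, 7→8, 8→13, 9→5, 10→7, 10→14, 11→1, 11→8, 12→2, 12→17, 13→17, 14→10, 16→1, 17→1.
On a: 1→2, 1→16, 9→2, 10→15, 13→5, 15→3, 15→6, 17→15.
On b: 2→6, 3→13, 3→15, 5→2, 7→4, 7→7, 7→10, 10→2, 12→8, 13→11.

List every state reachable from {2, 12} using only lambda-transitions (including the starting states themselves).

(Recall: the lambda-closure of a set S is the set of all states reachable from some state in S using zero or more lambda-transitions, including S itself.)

Start with {2, 12}.
From 2 via lambda: add 1.
From 12 via lambda: add 17.
From 1 via lambda: add 11.
From 11 via lambda: add 8.
From 8 via lambda: add 13.
No new states can be added; the closed set is {1, 2, 8, 11, 12, 13, 17}.

{1, 2, 8, 11, 12, 13, 17}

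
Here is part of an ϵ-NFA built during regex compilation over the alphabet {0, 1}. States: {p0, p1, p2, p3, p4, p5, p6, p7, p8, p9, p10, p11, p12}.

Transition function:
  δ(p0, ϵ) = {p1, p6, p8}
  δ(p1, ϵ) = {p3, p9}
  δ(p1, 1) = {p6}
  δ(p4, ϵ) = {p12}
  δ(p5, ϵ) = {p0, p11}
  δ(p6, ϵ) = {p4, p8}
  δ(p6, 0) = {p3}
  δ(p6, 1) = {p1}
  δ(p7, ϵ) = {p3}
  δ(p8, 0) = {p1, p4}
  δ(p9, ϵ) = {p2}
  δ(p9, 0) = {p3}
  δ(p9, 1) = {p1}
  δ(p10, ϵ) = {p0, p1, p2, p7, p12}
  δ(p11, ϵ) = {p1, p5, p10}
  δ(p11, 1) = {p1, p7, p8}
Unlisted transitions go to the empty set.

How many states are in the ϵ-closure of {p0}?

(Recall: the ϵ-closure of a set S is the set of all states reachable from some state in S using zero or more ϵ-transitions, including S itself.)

Start with {p0}.
From p0 via ϵ: add p1, p6, p8.
From p1 via ϵ: add p3, p9.
From p6 via ϵ: add p4.
From p4 via ϵ: add p12.
From p9 via ϵ: add p2.
ϵ-closure = {p0, p1, p2, p3, p4, p6, p8, p9, p12}, which has 9 states.

9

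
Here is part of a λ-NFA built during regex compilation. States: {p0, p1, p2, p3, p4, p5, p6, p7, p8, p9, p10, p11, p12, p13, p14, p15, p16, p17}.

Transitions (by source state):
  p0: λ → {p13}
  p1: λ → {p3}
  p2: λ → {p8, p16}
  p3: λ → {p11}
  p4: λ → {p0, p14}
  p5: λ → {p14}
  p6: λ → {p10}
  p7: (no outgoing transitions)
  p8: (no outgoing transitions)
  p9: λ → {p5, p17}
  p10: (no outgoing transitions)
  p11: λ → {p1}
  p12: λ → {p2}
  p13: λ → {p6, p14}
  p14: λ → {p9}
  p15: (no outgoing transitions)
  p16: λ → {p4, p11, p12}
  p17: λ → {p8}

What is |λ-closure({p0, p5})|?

9

Start with {p0, p5}.
From p0 via λ: add p13.
From p5 via λ: add p14.
From p13 via λ: add p6.
From p14 via λ: add p9.
From p6 via λ: add p10.
From p9 via λ: add p17.
From p17 via λ: add p8.
λ-closure = {p0, p5, p6, p8, p9, p10, p13, p14, p17}, which has 9 states.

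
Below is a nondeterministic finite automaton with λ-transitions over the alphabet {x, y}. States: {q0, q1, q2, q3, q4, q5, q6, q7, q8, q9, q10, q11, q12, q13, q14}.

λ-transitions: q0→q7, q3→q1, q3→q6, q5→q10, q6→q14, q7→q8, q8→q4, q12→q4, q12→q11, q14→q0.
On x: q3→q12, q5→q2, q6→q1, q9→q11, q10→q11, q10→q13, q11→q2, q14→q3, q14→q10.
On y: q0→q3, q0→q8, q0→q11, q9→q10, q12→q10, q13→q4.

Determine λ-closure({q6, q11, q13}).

{q0, q4, q6, q7, q8, q11, q13, q14}

Start with {q6, q11, q13}.
From q6 via λ: add q14.
From q14 via λ: add q0.
From q0 via λ: add q7.
From q7 via λ: add q8.
From q8 via λ: add q4.
No new states can be added; the closed set is {q0, q4, q6, q7, q8, q11, q13, q14}.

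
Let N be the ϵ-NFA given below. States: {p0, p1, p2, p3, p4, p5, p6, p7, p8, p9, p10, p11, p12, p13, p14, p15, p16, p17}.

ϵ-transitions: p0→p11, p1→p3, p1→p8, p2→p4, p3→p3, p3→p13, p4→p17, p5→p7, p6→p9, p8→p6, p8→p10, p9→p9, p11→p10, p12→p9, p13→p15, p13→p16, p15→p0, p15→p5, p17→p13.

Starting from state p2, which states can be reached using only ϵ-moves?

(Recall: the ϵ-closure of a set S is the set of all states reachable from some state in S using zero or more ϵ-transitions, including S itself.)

{p0, p2, p4, p5, p7, p10, p11, p13, p15, p16, p17}

Start with {p2}.
From p2 via ϵ: add p4.
From p4 via ϵ: add p17.
From p17 via ϵ: add p13.
From p13 via ϵ: add p15, p16.
From p15 via ϵ: add p0, p5.
From p0 via ϵ: add p11.
From p5 via ϵ: add p7.
From p11 via ϵ: add p10.
No new states can be added; the closed set is {p0, p2, p4, p5, p7, p10, p11, p13, p15, p16, p17}.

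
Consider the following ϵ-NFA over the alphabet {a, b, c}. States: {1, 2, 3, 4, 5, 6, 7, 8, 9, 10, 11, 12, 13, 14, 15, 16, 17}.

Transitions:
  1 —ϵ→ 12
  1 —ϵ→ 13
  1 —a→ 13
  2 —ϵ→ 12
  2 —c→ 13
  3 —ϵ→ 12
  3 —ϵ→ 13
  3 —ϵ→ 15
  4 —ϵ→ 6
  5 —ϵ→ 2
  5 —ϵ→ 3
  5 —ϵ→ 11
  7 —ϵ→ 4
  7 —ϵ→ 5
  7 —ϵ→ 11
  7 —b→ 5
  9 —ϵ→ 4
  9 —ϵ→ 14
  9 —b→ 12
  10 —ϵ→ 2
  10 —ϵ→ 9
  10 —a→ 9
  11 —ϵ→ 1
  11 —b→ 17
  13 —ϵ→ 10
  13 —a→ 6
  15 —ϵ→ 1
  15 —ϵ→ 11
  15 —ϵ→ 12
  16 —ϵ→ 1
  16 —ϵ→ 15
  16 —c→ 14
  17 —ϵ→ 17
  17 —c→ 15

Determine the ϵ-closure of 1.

Start with {1}.
From 1 via ϵ: add 12, 13.
From 13 via ϵ: add 10.
From 10 via ϵ: add 2, 9.
From 9 via ϵ: add 4, 14.
From 4 via ϵ: add 6.
No new states can be added; the closed set is {1, 2, 4, 6, 9, 10, 12, 13, 14}.

{1, 2, 4, 6, 9, 10, 12, 13, 14}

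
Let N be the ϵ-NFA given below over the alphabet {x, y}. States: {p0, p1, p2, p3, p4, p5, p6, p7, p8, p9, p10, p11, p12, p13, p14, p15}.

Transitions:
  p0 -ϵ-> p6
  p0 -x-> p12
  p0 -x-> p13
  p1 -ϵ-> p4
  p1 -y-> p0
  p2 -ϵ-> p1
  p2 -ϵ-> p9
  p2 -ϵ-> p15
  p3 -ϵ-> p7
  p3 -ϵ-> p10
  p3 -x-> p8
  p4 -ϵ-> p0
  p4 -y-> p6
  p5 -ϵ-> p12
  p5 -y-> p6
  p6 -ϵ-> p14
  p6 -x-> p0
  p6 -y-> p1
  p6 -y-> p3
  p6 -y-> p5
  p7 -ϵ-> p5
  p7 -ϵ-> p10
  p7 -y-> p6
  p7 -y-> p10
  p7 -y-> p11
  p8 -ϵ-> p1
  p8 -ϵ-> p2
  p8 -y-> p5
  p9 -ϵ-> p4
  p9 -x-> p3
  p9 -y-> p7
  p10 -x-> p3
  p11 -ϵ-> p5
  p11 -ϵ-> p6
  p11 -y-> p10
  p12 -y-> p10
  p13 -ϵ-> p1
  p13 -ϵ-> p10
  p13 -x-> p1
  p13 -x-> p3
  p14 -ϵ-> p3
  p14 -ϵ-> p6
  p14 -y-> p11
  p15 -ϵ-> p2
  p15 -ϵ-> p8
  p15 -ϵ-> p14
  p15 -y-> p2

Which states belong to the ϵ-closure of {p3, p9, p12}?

Start with {p3, p9, p12}.
From p3 via ϵ: add p7, p10.
From p9 via ϵ: add p4.
From p4 via ϵ: add p0.
From p7 via ϵ: add p5.
From p0 via ϵ: add p6.
From p6 via ϵ: add p14.
No new states can be added; the closed set is {p0, p3, p4, p5, p6, p7, p9, p10, p12, p14}.

{p0, p3, p4, p5, p6, p7, p9, p10, p12, p14}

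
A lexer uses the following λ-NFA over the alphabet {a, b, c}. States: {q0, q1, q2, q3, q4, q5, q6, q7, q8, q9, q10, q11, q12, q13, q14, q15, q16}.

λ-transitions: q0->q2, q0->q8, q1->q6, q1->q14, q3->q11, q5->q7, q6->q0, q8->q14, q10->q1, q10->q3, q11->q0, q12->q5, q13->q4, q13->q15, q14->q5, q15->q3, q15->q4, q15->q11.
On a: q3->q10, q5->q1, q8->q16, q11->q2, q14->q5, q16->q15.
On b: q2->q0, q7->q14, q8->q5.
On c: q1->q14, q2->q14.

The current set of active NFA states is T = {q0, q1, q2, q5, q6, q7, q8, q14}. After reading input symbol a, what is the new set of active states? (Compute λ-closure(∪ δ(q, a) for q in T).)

{q0, q1, q2, q5, q6, q7, q8, q14, q16}

q5 on a → {q1}.
q8 on a → {q16}.
q14 on a → {q5}.
No a-transition from q0, q1, q2, q6, q7.
Union after reading a: {q1, q5, q16}.
Now take the λ-closure:
From q1 via λ: add q6, q14.
From q5 via λ: add q7.
From q6 via λ: add q0.
From q0 via λ: add q2, q8.
No new states can be added; the closed set is {q0, q1, q2, q5, q6, q7, q8, q14, q16}.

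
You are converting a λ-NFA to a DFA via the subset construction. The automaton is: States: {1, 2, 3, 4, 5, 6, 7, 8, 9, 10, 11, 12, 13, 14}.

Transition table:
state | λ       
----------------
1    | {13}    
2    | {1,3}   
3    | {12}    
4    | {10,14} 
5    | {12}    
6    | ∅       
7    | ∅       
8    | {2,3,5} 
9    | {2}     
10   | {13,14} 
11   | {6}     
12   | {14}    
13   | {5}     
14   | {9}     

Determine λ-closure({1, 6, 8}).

Start with {1, 6, 8}.
From 1 via λ: add 13.
From 8 via λ: add 2, 3, 5.
From 3 via λ: add 12.
From 12 via λ: add 14.
From 14 via λ: add 9.
No new states can be added; the closed set is {1, 2, 3, 5, 6, 8, 9, 12, 13, 14}.

{1, 2, 3, 5, 6, 8, 9, 12, 13, 14}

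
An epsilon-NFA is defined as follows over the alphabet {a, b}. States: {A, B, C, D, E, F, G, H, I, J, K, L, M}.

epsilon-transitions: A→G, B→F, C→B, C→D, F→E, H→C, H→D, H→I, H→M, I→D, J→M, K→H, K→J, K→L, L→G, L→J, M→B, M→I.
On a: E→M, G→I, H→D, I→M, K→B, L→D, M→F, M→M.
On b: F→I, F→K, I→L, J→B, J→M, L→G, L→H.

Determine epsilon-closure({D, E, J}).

{B, D, E, F, I, J, M}

Start with {D, E, J}.
From J via epsilon: add M.
From M via epsilon: add B, I.
From B via epsilon: add F.
No new states can be added; the closed set is {B, D, E, F, I, J, M}.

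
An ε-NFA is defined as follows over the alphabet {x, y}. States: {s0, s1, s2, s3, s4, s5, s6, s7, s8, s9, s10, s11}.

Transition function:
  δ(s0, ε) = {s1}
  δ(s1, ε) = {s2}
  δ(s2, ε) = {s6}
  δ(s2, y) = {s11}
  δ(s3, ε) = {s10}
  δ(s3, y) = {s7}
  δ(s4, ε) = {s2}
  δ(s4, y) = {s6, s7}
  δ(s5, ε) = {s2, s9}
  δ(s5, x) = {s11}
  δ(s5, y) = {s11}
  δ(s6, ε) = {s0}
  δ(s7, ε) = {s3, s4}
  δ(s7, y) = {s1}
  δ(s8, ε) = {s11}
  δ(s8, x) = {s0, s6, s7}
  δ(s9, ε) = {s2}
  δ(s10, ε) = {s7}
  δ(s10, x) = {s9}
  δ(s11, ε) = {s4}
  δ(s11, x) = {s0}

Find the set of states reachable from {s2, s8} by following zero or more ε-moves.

{s0, s1, s2, s4, s6, s8, s11}

Start with {s2, s8}.
From s2 via ε: add s6.
From s8 via ε: add s11.
From s6 via ε: add s0.
From s11 via ε: add s4.
From s0 via ε: add s1.
No new states can be added; the closed set is {s0, s1, s2, s4, s6, s8, s11}.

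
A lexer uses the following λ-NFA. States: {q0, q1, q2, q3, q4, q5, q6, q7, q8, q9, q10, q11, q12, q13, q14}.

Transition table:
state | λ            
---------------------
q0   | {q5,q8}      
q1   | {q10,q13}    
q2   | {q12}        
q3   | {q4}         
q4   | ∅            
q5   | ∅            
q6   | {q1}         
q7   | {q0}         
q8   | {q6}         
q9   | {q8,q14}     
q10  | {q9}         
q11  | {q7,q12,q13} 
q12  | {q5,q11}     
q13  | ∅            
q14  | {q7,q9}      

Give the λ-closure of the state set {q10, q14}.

Start with {q10, q14}.
From q10 via λ: add q9.
From q14 via λ: add q7.
From q7 via λ: add q0.
From q9 via λ: add q8.
From q0 via λ: add q5.
From q8 via λ: add q6.
From q6 via λ: add q1.
From q1 via λ: add q13.
No new states can be added; the closed set is {q0, q1, q5, q6, q7, q8, q9, q10, q13, q14}.

{q0, q1, q5, q6, q7, q8, q9, q10, q13, q14}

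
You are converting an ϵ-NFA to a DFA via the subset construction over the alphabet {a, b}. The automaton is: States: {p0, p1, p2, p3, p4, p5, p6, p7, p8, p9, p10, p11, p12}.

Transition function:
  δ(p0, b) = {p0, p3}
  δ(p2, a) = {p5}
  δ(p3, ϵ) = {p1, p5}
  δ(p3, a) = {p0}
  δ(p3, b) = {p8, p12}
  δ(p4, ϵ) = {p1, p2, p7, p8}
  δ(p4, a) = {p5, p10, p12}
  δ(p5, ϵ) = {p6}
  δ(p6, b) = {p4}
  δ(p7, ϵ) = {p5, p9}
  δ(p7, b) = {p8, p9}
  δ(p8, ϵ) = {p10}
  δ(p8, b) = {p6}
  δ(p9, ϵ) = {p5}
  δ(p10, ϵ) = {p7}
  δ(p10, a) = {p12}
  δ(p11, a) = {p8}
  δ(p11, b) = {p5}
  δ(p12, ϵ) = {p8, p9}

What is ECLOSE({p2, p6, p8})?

{p2, p5, p6, p7, p8, p9, p10}

Start with {p2, p6, p8}.
From p8 via ϵ: add p10.
From p10 via ϵ: add p7.
From p7 via ϵ: add p5, p9.
No new states can be added; the closed set is {p2, p5, p6, p7, p8, p9, p10}.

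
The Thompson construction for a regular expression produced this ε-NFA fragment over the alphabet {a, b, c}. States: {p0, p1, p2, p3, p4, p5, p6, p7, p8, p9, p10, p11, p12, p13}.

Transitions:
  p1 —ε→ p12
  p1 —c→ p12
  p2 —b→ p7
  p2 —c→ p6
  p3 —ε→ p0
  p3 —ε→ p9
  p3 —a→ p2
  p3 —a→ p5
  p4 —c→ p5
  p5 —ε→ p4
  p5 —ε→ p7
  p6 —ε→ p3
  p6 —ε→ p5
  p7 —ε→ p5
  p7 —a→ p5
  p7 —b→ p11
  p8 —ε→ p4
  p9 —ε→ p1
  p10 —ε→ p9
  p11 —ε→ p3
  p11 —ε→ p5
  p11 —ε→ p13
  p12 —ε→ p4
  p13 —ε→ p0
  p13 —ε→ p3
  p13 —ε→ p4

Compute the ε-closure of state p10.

{p1, p4, p9, p10, p12}

Start with {p10}.
From p10 via ε: add p9.
From p9 via ε: add p1.
From p1 via ε: add p12.
From p12 via ε: add p4.
No new states can be added; the closed set is {p1, p4, p9, p10, p12}.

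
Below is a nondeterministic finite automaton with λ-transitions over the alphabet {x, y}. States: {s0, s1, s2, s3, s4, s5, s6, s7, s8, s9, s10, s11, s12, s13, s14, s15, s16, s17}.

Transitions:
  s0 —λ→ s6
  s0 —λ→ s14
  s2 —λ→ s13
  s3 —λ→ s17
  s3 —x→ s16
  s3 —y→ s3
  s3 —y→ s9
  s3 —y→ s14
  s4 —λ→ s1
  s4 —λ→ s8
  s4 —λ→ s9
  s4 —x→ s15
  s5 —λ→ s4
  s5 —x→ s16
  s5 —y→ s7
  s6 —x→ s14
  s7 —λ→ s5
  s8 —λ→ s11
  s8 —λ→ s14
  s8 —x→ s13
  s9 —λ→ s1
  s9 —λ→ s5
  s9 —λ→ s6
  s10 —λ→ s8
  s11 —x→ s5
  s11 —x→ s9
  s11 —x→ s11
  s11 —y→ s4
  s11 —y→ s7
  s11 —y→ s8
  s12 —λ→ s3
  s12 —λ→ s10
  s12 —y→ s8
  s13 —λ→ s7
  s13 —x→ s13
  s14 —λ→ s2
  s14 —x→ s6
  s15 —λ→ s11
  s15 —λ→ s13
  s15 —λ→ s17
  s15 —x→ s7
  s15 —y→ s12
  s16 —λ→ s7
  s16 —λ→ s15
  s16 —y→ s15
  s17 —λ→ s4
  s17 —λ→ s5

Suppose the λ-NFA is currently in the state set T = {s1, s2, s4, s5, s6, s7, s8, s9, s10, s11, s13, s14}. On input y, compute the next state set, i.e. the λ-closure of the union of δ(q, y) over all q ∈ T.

s5 on y → {s7}.
s11 on y → {s4, s7, s8}.
No y-transition from s1, s2, s4, s6, s7, s8, s9, s10, s13, s14.
Union after reading y: {s4, s7, s8}.
Now take the λ-closure:
From s4 via λ: add s1, s9.
From s7 via λ: add s5.
From s8 via λ: add s11, s14.
From s9 via λ: add s6.
From s14 via λ: add s2.
From s2 via λ: add s13.
No new states can be added; the closed set is {s1, s2, s4, s5, s6, s7, s8, s9, s11, s13, s14}.

{s1, s2, s4, s5, s6, s7, s8, s9, s11, s13, s14}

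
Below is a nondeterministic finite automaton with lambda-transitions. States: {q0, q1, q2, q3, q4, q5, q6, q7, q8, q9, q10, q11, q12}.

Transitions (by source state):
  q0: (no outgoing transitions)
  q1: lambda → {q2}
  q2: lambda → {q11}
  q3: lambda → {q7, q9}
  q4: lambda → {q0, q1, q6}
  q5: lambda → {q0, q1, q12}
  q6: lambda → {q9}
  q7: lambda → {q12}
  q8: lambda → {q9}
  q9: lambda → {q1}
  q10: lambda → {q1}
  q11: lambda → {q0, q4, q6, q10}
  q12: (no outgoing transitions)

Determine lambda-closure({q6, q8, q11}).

Start with {q6, q8, q11}.
From q6 via lambda: add q9.
From q11 via lambda: add q0, q4, q10.
From q4 via lambda: add q1.
From q1 via lambda: add q2.
No new states can be added; the closed set is {q0, q1, q2, q4, q6, q8, q9, q10, q11}.

{q0, q1, q2, q4, q6, q8, q9, q10, q11}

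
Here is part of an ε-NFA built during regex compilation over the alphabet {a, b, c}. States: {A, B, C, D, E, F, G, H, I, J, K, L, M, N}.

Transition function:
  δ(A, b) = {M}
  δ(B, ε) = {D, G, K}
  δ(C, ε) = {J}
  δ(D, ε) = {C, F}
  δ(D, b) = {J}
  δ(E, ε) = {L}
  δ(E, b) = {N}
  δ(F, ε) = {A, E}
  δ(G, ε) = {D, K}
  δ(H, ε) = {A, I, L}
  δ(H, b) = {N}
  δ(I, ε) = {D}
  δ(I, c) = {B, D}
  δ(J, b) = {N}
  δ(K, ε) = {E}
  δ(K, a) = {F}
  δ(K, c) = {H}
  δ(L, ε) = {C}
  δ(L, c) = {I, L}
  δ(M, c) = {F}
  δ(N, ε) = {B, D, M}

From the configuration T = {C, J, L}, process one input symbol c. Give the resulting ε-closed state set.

{A, C, D, E, F, I, J, L}

L on c → {I, L}.
No c-transition from C, J.
Union after reading c: {I, L}.
Now take the ε-closure:
From I via ε: add D.
From L via ε: add C.
From C via ε: add J.
From D via ε: add F.
From F via ε: add A, E.
No new states can be added; the closed set is {A, C, D, E, F, I, J, L}.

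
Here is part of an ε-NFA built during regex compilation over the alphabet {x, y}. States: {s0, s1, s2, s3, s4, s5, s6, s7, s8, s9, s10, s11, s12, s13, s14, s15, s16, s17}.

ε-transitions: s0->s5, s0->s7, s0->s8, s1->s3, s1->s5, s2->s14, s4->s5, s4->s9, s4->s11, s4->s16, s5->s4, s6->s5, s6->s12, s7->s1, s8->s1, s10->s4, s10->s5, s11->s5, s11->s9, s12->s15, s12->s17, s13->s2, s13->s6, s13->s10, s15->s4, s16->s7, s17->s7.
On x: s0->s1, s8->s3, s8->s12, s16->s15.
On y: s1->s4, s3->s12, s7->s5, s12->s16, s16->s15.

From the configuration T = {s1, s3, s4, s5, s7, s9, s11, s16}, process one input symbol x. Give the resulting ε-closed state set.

{s1, s3, s4, s5, s7, s9, s11, s15, s16}

s16 on x → {s15}.
No x-transition from s1, s3, s4, s5, s7, s9, s11.
Union after reading x: {s15}.
Now take the ε-closure:
From s15 via ε: add s4.
From s4 via ε: add s5, s9, s11, s16.
From s16 via ε: add s7.
From s7 via ε: add s1.
From s1 via ε: add s3.
No new states can be added; the closed set is {s1, s3, s4, s5, s7, s9, s11, s15, s16}.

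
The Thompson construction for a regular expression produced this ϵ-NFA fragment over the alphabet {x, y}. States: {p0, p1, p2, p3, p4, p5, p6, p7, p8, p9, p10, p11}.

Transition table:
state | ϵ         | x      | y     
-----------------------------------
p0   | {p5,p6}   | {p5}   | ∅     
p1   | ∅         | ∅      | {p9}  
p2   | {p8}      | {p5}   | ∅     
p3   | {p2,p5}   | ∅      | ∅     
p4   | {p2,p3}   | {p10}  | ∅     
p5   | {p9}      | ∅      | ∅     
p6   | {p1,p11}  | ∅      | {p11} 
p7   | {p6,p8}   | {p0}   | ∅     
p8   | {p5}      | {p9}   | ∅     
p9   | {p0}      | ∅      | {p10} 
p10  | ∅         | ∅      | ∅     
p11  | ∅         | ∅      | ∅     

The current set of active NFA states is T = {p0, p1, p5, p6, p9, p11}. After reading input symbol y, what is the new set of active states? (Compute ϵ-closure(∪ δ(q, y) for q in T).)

p1 on y → {p9}.
p6 on y → {p11}.
p9 on y → {p10}.
No y-transition from p0, p5, p11.
Union after reading y: {p9, p10, p11}.
Now take the ϵ-closure:
From p9 via ϵ: add p0.
From p0 via ϵ: add p5, p6.
From p6 via ϵ: add p1.
No new states can be added; the closed set is {p0, p1, p5, p6, p9, p10, p11}.

{p0, p1, p5, p6, p9, p10, p11}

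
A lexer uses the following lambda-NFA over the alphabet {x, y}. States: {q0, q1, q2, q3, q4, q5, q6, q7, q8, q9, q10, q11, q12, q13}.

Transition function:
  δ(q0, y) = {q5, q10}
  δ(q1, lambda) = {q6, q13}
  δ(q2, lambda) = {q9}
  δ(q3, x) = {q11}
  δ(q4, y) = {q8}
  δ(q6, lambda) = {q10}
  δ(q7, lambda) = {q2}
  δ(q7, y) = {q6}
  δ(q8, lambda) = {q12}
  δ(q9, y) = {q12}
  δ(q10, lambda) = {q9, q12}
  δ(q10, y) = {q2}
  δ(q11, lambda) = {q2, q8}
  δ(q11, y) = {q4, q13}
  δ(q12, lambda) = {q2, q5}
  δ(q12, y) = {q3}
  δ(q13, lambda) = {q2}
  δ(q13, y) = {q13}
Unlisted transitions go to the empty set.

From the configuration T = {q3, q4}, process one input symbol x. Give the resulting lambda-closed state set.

q3 on x → {q11}.
No x-transition from q4.
Union after reading x: {q11}.
Now take the lambda-closure:
From q11 via lambda: add q2, q8.
From q2 via lambda: add q9.
From q8 via lambda: add q12.
From q12 via lambda: add q5.
No new states can be added; the closed set is {q2, q5, q8, q9, q11, q12}.

{q2, q5, q8, q9, q11, q12}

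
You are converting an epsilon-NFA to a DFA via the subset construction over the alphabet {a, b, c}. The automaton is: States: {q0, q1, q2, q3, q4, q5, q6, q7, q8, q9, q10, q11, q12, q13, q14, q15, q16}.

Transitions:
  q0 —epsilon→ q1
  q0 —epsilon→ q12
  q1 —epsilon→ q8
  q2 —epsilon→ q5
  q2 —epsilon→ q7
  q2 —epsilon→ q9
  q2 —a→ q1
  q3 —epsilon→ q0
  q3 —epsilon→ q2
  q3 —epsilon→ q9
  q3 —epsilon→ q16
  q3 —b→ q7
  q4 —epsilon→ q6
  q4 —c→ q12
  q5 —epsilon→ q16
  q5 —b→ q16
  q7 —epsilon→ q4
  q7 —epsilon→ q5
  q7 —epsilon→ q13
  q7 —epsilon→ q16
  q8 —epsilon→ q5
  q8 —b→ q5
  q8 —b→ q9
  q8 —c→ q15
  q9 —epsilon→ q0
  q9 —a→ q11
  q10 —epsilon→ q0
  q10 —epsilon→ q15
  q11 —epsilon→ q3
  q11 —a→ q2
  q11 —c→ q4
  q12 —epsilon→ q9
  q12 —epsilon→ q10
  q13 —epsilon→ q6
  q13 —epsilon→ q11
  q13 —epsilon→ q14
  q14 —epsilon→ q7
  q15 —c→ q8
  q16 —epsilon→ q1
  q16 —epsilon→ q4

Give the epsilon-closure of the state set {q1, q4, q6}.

Start with {q1, q4, q6}.
From q1 via epsilon: add q8.
From q8 via epsilon: add q5.
From q5 via epsilon: add q16.
No new states can be added; the closed set is {q1, q4, q5, q6, q8, q16}.

{q1, q4, q5, q6, q8, q16}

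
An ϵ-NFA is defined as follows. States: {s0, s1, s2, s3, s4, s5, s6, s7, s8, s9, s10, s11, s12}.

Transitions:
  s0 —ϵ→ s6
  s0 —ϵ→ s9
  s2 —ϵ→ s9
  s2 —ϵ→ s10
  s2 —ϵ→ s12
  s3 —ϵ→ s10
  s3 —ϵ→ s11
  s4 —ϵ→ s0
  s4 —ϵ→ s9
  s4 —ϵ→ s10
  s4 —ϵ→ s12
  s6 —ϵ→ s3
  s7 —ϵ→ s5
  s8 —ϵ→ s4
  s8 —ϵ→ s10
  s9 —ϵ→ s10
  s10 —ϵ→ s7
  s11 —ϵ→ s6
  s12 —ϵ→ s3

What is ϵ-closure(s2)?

Start with {s2}.
From s2 via ϵ: add s9, s10, s12.
From s10 via ϵ: add s7.
From s12 via ϵ: add s3.
From s3 via ϵ: add s11.
From s7 via ϵ: add s5.
From s11 via ϵ: add s6.
No new states can be added; the closed set is {s2, s3, s5, s6, s7, s9, s10, s11, s12}.

{s2, s3, s5, s6, s7, s9, s10, s11, s12}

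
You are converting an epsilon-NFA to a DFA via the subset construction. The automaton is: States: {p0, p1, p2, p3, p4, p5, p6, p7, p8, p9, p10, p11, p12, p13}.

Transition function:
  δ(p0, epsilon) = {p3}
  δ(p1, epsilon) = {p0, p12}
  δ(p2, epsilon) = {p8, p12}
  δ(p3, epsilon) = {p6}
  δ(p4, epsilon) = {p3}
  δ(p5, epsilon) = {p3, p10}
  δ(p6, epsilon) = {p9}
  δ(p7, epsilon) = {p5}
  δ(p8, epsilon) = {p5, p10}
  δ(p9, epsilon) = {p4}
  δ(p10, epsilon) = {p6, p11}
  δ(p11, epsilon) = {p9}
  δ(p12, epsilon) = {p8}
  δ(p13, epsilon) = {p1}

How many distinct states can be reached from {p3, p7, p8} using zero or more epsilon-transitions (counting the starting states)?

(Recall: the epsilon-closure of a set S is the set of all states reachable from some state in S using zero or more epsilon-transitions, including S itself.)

Start with {p3, p7, p8}.
From p3 via epsilon: add p6.
From p7 via epsilon: add p5.
From p8 via epsilon: add p10.
From p6 via epsilon: add p9.
From p10 via epsilon: add p11.
From p9 via epsilon: add p4.
epsilon-closure = {p3, p4, p5, p6, p7, p8, p9, p10, p11}, which has 9 states.

9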